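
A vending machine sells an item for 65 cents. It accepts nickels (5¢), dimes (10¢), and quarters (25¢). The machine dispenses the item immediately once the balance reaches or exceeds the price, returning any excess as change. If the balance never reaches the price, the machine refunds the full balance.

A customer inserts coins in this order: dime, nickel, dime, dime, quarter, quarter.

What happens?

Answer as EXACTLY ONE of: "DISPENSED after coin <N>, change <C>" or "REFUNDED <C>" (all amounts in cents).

Answer: DISPENSED after coin 6, change 20

Derivation:
Price: 65¢
Coin 1 (dime, 10¢): balance = 10¢
Coin 2 (nickel, 5¢): balance = 15¢
Coin 3 (dime, 10¢): balance = 25¢
Coin 4 (dime, 10¢): balance = 35¢
Coin 5 (quarter, 25¢): balance = 60¢
Coin 6 (quarter, 25¢): balance = 85¢
  → balance >= price → DISPENSE, change = 85 - 65 = 20¢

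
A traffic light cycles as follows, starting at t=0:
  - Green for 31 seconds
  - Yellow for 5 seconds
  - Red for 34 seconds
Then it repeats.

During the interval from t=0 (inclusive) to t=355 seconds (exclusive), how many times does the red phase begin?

Answer: 5

Derivation:
Cycle = 31+5+34 = 70s
red phase starts at t = k*70 + 36 for k=0,1,2,...
Need k*70+36 < 355 → k < 4.557
k ∈ {0, ..., 4} → 5 starts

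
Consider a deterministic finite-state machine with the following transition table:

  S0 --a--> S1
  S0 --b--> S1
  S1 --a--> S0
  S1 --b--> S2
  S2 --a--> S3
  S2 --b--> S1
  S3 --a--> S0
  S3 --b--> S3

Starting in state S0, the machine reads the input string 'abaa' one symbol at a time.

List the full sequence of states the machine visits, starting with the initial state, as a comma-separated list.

Start: S0
  read 'a': S0 --a--> S1
  read 'b': S1 --b--> S2
  read 'a': S2 --a--> S3
  read 'a': S3 --a--> S0

Answer: S0, S1, S2, S3, S0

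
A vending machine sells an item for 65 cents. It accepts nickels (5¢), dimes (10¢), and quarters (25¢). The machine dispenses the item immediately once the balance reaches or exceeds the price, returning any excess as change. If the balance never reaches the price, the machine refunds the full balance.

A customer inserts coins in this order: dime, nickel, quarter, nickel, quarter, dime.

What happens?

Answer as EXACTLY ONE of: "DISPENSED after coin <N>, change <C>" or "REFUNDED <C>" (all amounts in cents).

Price: 65¢
Coin 1 (dime, 10¢): balance = 10¢
Coin 2 (nickel, 5¢): balance = 15¢
Coin 3 (quarter, 25¢): balance = 40¢
Coin 4 (nickel, 5¢): balance = 45¢
Coin 5 (quarter, 25¢): balance = 70¢
  → balance >= price → DISPENSE, change = 70 - 65 = 5¢

Answer: DISPENSED after coin 5, change 5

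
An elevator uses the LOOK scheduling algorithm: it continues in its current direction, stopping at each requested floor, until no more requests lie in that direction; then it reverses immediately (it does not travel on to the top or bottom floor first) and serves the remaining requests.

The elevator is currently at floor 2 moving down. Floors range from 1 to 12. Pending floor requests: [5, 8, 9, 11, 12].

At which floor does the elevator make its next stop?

Answer: 5

Derivation:
Current floor: 2, direction: down
Requests above: [5, 8, 9, 11, 12]
Requests below: []
Moving down but no requests below → reverse; nearest above is min([5, 8, 9, 11, 12]) = 5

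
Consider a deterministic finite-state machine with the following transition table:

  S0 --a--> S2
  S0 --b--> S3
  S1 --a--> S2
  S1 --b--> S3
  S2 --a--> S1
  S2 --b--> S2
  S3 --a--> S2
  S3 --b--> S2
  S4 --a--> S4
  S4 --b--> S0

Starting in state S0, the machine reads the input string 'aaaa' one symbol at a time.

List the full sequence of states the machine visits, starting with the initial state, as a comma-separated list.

Answer: S0, S2, S1, S2, S1

Derivation:
Start: S0
  read 'a': S0 --a--> S2
  read 'a': S2 --a--> S1
  read 'a': S1 --a--> S2
  read 'a': S2 --a--> S1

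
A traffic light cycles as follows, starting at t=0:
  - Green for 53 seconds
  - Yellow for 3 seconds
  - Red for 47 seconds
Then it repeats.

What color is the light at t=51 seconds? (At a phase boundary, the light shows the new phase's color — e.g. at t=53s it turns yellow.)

Cycle length = 53 + 3 + 47 = 103s
t = 51, phase_t = 51 mod 103 = 51
51 < 53 (green end) → GREEN

Answer: green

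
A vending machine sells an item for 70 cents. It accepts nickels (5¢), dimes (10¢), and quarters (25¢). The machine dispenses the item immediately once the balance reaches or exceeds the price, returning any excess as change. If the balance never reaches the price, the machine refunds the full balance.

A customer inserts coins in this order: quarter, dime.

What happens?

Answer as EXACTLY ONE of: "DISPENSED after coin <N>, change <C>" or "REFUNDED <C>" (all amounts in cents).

Price: 70¢
Coin 1 (quarter, 25¢): balance = 25¢
Coin 2 (dime, 10¢): balance = 35¢
All coins inserted, balance 35¢ < price 70¢ → REFUND 35¢

Answer: REFUNDED 35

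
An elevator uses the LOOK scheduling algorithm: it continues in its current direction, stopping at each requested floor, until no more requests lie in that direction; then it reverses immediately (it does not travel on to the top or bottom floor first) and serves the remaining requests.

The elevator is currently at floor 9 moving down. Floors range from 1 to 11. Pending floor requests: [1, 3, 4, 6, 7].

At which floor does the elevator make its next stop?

Answer: 7

Derivation:
Current floor: 9, direction: down
Requests above: []
Requests below: [1, 3, 4, 6, 7]
Moving down and requests lie below → nearest below is max([1, 3, 4, 6, 7]) = 7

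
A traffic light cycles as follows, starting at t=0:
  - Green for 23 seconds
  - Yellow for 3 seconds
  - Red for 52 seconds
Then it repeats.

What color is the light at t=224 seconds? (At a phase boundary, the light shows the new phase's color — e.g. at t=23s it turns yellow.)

Answer: red

Derivation:
Cycle length = 23 + 3 + 52 = 78s
t = 224, phase_t = 224 mod 78 = 68
68 >= 26 → RED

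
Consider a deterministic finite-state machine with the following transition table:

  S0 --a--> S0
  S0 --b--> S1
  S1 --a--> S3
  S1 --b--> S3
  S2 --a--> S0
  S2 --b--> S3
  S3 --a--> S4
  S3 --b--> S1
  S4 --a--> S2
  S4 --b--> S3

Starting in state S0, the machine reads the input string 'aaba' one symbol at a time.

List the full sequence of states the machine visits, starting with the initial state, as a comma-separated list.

Start: S0
  read 'a': S0 --a--> S0
  read 'a': S0 --a--> S0
  read 'b': S0 --b--> S1
  read 'a': S1 --a--> S3

Answer: S0, S0, S0, S1, S3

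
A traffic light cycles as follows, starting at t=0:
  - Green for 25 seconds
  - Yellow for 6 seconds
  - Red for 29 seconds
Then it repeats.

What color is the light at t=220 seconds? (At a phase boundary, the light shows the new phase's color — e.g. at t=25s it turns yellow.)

Cycle length = 25 + 6 + 29 = 60s
t = 220, phase_t = 220 mod 60 = 40
40 >= 31 → RED

Answer: red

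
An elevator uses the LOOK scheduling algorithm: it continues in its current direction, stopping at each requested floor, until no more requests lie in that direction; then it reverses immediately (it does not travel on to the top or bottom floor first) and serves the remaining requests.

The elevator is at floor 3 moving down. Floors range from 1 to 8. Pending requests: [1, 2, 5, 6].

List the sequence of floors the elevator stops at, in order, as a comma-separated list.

Current: 3, moving DOWN
Serve below first (descending): [2, 1]
Then reverse, serve above (ascending): [5, 6]

Answer: 2, 1, 5, 6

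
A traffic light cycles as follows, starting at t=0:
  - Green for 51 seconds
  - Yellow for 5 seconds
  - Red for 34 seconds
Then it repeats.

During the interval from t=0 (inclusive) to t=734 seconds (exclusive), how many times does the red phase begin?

Cycle = 51+5+34 = 90s
red phase starts at t = k*90 + 56 for k=0,1,2,...
Need k*90+56 < 734 → k < 7.533
k ∈ {0, ..., 7} → 8 starts

Answer: 8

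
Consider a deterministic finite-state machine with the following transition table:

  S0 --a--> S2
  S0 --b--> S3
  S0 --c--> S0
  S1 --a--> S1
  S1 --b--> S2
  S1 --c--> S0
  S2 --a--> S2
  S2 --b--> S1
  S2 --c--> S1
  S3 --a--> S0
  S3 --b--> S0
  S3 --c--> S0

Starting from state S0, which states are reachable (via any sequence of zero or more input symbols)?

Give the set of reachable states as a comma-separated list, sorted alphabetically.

BFS from S0:
  visit S0: S0--a-->S2 (new), S0--b-->S3 (new), S0--c-->S0 (seen)
  visit S2: S2--a-->S2 (seen), S2--b-->S1 (new), S2--c-->S1 (seen)
  visit S3: S3--a-->S0 (seen), S3--b-->S0 (seen), S3--c-->S0 (seen)
  visit S1: S1--a-->S1 (seen), S1--b-->S2 (seen), S1--c-->S0 (seen)

Answer: S0, S1, S2, S3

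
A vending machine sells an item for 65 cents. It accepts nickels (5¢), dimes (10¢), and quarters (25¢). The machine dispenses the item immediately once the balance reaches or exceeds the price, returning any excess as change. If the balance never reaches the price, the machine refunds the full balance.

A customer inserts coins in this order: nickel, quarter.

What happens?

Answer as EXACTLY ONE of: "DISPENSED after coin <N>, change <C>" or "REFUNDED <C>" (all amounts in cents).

Answer: REFUNDED 30

Derivation:
Price: 65¢
Coin 1 (nickel, 5¢): balance = 5¢
Coin 2 (quarter, 25¢): balance = 30¢
All coins inserted, balance 30¢ < price 65¢ → REFUND 30¢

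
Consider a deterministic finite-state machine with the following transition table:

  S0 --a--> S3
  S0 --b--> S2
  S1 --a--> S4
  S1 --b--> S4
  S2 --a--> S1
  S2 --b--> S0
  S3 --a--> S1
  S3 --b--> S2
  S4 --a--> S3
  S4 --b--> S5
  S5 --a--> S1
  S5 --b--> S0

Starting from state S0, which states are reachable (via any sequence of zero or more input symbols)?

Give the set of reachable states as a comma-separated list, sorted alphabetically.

Answer: S0, S1, S2, S3, S4, S5

Derivation:
BFS from S0:
  visit S0: S0--a-->S3 (new), S0--b-->S2 (new)
  visit S3: S3--a-->S1 (new), S3--b-->S2 (seen)
  visit S2: S2--a-->S1 (seen), S2--b-->S0 (seen)
  visit S1: S1--a-->S4 (new), S1--b-->S4 (seen)
  visit S4: S4--a-->S3 (seen), S4--b-->S5 (new)
  visit S5: S5--a-->S1 (seen), S5--b-->S0 (seen)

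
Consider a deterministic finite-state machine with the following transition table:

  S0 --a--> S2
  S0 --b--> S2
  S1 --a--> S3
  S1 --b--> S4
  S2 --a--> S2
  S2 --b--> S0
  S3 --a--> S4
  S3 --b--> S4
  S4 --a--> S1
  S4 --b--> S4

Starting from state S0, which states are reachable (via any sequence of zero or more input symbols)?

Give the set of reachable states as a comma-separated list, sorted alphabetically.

Answer: S0, S2

Derivation:
BFS from S0:
  visit S0: S0--a-->S2 (new), S0--b-->S2 (seen)
  visit S2: S2--a-->S2 (seen), S2--b-->S0 (seen)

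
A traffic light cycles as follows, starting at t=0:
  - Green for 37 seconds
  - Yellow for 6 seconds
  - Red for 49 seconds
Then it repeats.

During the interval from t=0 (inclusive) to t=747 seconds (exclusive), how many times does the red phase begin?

Cycle = 37+6+49 = 92s
red phase starts at t = k*92 + 43 for k=0,1,2,...
Need k*92+43 < 747 → k < 7.652
k ∈ {0, ..., 7} → 8 starts

Answer: 8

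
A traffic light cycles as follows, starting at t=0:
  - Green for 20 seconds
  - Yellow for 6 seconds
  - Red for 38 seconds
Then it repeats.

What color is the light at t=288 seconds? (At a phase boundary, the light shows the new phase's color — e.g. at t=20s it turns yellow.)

Answer: red

Derivation:
Cycle length = 20 + 6 + 38 = 64s
t = 288, phase_t = 288 mod 64 = 32
32 >= 26 → RED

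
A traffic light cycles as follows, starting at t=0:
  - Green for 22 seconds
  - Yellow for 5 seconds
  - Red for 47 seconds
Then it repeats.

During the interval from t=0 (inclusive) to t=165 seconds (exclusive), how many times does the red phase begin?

Cycle = 22+5+47 = 74s
red phase starts at t = k*74 + 27 for k=0,1,2,...
Need k*74+27 < 165 → k < 1.865
k ∈ {0, ..., 1} → 2 starts

Answer: 2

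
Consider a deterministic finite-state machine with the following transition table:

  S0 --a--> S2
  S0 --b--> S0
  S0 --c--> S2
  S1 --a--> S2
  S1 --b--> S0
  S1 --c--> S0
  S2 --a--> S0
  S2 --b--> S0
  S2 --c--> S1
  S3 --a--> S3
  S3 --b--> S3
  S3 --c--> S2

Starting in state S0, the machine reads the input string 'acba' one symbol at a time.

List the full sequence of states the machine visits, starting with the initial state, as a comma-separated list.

Start: S0
  read 'a': S0 --a--> S2
  read 'c': S2 --c--> S1
  read 'b': S1 --b--> S0
  read 'a': S0 --a--> S2

Answer: S0, S2, S1, S0, S2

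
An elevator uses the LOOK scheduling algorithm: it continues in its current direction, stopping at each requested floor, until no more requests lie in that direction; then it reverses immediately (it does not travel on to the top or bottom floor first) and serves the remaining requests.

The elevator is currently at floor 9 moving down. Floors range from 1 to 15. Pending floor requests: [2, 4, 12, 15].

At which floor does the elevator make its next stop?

Answer: 4

Derivation:
Current floor: 9, direction: down
Requests above: [12, 15]
Requests below: [2, 4]
Moving down and requests lie below → nearest below is max([2, 4]) = 4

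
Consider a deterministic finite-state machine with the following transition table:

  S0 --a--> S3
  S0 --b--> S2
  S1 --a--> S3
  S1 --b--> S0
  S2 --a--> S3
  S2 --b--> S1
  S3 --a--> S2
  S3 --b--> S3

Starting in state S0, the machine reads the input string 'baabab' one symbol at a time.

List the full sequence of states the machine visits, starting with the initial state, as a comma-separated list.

Answer: S0, S2, S3, S2, S1, S3, S3

Derivation:
Start: S0
  read 'b': S0 --b--> S2
  read 'a': S2 --a--> S3
  read 'a': S3 --a--> S2
  read 'b': S2 --b--> S1
  read 'a': S1 --a--> S3
  read 'b': S3 --b--> S3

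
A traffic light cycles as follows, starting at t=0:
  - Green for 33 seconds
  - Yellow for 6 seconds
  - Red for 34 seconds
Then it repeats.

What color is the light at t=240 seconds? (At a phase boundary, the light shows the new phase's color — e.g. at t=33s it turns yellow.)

Answer: green

Derivation:
Cycle length = 33 + 6 + 34 = 73s
t = 240, phase_t = 240 mod 73 = 21
21 < 33 (green end) → GREEN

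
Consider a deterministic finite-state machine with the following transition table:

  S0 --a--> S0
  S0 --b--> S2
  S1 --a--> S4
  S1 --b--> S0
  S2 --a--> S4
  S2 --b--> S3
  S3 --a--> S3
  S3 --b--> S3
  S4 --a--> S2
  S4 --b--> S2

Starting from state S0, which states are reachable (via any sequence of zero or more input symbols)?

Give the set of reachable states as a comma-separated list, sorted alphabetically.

Answer: S0, S2, S3, S4

Derivation:
BFS from S0:
  visit S0: S0--a-->S0 (seen), S0--b-->S2 (new)
  visit S2: S2--a-->S4 (new), S2--b-->S3 (new)
  visit S4: S4--a-->S2 (seen), S4--b-->S2 (seen)
  visit S3: S3--a-->S3 (seen), S3--b-->S3 (seen)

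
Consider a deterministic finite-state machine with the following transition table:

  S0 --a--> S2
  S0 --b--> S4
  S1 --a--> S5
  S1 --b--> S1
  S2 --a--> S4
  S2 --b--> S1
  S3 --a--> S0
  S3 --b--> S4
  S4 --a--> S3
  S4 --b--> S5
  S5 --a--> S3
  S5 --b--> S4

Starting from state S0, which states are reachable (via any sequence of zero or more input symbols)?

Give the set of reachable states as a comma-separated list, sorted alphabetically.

BFS from S0:
  visit S0: S0--a-->S2 (new), S0--b-->S4 (new)
  visit S2: S2--a-->S4 (seen), S2--b-->S1 (new)
  visit S4: S4--a-->S3 (new), S4--b-->S5 (new)
  visit S1: S1--a-->S5 (seen), S1--b-->S1 (seen)
  visit S3: S3--a-->S0 (seen), S3--b-->S4 (seen)
  visit S5: S5--a-->S3 (seen), S5--b-->S4 (seen)

Answer: S0, S1, S2, S3, S4, S5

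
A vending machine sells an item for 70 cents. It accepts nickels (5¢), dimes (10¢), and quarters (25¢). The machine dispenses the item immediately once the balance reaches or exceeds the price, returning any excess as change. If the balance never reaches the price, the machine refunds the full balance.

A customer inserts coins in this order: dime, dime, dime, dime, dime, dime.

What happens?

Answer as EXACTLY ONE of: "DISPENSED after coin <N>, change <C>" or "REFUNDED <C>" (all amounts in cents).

Price: 70¢
Coin 1 (dime, 10¢): balance = 10¢
Coin 2 (dime, 10¢): balance = 20¢
Coin 3 (dime, 10¢): balance = 30¢
Coin 4 (dime, 10¢): balance = 40¢
Coin 5 (dime, 10¢): balance = 50¢
Coin 6 (dime, 10¢): balance = 60¢
All coins inserted, balance 60¢ < price 70¢ → REFUND 60¢

Answer: REFUNDED 60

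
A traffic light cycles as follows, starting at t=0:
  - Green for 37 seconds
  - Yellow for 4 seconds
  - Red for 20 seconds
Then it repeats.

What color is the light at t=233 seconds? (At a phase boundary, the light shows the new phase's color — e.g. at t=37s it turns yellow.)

Answer: red

Derivation:
Cycle length = 37 + 4 + 20 = 61s
t = 233, phase_t = 233 mod 61 = 50
50 >= 41 → RED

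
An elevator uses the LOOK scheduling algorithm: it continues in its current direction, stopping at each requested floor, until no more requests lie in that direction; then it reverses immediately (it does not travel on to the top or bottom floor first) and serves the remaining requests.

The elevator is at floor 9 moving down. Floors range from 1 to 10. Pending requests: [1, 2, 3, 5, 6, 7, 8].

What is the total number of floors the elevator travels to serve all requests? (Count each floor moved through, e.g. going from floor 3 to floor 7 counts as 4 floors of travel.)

Answer: 8

Derivation:
Start at floor 9 moving down, LOOK stop order: [8, 7, 6, 5, 3, 2, 1]
  9 → 8: |8-9| = 1, total = 1
  8 → 7: |7-8| = 1, total = 2
  7 → 6: |6-7| = 1, total = 3
  6 → 5: |5-6| = 1, total = 4
  5 → 3: |3-5| = 2, total = 6
  3 → 2: |2-3| = 1, total = 7
  2 → 1: |1-2| = 1, total = 8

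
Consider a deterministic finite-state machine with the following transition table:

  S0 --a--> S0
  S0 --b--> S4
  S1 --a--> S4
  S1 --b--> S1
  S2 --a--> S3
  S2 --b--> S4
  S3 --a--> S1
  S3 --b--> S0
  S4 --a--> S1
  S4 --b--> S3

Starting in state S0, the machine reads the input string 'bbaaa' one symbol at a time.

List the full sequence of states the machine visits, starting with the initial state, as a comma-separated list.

Answer: S0, S4, S3, S1, S4, S1

Derivation:
Start: S0
  read 'b': S0 --b--> S4
  read 'b': S4 --b--> S3
  read 'a': S3 --a--> S1
  read 'a': S1 --a--> S4
  read 'a': S4 --a--> S1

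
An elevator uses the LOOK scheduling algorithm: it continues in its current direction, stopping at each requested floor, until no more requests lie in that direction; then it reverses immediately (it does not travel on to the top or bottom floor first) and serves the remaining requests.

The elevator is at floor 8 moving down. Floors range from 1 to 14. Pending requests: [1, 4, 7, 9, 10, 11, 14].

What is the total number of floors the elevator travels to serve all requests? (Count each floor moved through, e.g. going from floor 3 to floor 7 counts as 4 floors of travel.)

Answer: 20

Derivation:
Start at floor 8 moving down, LOOK stop order: [7, 4, 1, 9, 10, 11, 14]
  8 → 7: |7-8| = 1, total = 1
  7 → 4: |4-7| = 3, total = 4
  4 → 1: |1-4| = 3, total = 7
  1 → 9: |9-1| = 8, total = 15
  9 → 10: |10-9| = 1, total = 16
  10 → 11: |11-10| = 1, total = 17
  11 → 14: |14-11| = 3, total = 20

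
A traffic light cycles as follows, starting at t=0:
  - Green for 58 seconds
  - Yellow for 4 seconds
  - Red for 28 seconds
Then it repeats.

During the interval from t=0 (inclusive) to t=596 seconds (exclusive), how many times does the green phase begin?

Cycle = 58+4+28 = 90s
green phase starts at t = k*90 + 0 for k=0,1,2,...
Need k*90+0 < 596 → k < 6.622
k ∈ {0, ..., 6} → 7 starts

Answer: 7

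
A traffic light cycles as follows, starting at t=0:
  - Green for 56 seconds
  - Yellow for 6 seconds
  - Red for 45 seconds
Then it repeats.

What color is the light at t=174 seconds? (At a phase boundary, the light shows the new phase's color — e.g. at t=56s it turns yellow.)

Answer: red

Derivation:
Cycle length = 56 + 6 + 45 = 107s
t = 174, phase_t = 174 mod 107 = 67
67 >= 62 → RED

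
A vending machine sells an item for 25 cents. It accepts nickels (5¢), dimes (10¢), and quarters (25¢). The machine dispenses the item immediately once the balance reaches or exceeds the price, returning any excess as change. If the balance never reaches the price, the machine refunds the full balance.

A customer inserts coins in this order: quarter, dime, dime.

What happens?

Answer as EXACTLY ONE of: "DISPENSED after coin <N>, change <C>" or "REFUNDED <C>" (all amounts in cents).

Answer: DISPENSED after coin 1, change 0

Derivation:
Price: 25¢
Coin 1 (quarter, 25¢): balance = 25¢
  → balance >= price → DISPENSE, change = 25 - 25 = 0¢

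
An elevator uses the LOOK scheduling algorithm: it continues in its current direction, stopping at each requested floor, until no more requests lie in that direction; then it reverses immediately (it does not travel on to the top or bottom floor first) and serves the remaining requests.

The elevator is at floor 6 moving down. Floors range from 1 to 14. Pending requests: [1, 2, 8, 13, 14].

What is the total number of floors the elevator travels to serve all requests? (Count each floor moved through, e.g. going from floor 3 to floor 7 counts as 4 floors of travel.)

Start at floor 6 moving down, LOOK stop order: [2, 1, 8, 13, 14]
  6 → 2: |2-6| = 4, total = 4
  2 → 1: |1-2| = 1, total = 5
  1 → 8: |8-1| = 7, total = 12
  8 → 13: |13-8| = 5, total = 17
  13 → 14: |14-13| = 1, total = 18

Answer: 18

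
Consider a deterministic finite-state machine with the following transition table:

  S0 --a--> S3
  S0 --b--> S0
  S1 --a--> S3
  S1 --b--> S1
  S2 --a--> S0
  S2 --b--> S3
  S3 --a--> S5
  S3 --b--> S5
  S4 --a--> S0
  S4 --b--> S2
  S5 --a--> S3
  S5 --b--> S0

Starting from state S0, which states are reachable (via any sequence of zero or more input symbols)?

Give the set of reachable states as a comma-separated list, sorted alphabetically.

BFS from S0:
  visit S0: S0--a-->S3 (new), S0--b-->S0 (seen)
  visit S3: S3--a-->S5 (new), S3--b-->S5 (seen)
  visit S5: S5--a-->S3 (seen), S5--b-->S0 (seen)

Answer: S0, S3, S5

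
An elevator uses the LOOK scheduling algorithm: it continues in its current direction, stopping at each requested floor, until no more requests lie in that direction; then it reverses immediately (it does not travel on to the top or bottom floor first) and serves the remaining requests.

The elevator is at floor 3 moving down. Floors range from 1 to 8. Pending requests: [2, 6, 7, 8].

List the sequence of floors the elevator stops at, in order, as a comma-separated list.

Answer: 2, 6, 7, 8

Derivation:
Current: 3, moving DOWN
Serve below first (descending): [2]
Then reverse, serve above (ascending): [6, 7, 8]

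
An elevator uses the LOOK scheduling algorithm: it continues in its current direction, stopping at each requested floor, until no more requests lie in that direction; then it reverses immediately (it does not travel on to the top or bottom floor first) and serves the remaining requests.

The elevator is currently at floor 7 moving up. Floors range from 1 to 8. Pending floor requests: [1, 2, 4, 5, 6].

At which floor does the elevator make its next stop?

Current floor: 7, direction: up
Requests above: []
Requests below: [1, 2, 4, 5, 6]
Moving up but no requests above → reverse; nearest below is max([1, 2, 4, 5, 6]) = 6

Answer: 6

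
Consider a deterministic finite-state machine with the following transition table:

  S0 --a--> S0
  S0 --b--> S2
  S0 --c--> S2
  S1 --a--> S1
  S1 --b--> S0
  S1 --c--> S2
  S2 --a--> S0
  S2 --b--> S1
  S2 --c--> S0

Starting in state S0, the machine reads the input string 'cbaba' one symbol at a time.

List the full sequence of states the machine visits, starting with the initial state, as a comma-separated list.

Answer: S0, S2, S1, S1, S0, S0

Derivation:
Start: S0
  read 'c': S0 --c--> S2
  read 'b': S2 --b--> S1
  read 'a': S1 --a--> S1
  read 'b': S1 --b--> S0
  read 'a': S0 --a--> S0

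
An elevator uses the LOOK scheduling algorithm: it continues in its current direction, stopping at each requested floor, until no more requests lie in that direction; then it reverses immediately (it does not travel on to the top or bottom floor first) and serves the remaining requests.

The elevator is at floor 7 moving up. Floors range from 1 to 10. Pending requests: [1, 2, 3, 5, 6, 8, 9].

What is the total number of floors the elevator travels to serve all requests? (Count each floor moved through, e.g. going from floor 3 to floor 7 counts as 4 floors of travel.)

Answer: 10

Derivation:
Start at floor 7 moving up, LOOK stop order: [8, 9, 6, 5, 3, 2, 1]
  7 → 8: |8-7| = 1, total = 1
  8 → 9: |9-8| = 1, total = 2
  9 → 6: |6-9| = 3, total = 5
  6 → 5: |5-6| = 1, total = 6
  5 → 3: |3-5| = 2, total = 8
  3 → 2: |2-3| = 1, total = 9
  2 → 1: |1-2| = 1, total = 10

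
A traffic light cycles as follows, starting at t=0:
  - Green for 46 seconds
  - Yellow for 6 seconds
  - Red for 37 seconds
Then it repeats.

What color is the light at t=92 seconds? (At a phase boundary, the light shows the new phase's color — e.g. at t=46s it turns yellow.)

Answer: green

Derivation:
Cycle length = 46 + 6 + 37 = 89s
t = 92, phase_t = 92 mod 89 = 3
3 < 46 (green end) → GREEN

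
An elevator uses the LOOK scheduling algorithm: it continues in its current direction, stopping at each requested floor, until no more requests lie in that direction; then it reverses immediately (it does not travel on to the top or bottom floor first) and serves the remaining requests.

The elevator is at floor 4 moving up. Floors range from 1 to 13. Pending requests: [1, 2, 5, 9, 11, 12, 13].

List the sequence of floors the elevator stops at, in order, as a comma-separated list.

Answer: 5, 9, 11, 12, 13, 2, 1

Derivation:
Current: 4, moving UP
Serve above first (ascending): [5, 9, 11, 12, 13]
Then reverse, serve below (descending): [2, 1]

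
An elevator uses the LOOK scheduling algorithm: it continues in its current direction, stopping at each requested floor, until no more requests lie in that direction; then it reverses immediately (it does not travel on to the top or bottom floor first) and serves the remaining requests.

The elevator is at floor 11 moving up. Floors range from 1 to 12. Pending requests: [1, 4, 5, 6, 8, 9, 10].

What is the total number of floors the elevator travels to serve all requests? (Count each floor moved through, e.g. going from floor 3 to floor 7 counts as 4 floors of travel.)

Answer: 10

Derivation:
Start at floor 11 moving up, LOOK stop order: [10, 9, 8, 6, 5, 4, 1]
  11 → 10: |10-11| = 1, total = 1
  10 → 9: |9-10| = 1, total = 2
  9 → 8: |8-9| = 1, total = 3
  8 → 6: |6-8| = 2, total = 5
  6 → 5: |5-6| = 1, total = 6
  5 → 4: |4-5| = 1, total = 7
  4 → 1: |1-4| = 3, total = 10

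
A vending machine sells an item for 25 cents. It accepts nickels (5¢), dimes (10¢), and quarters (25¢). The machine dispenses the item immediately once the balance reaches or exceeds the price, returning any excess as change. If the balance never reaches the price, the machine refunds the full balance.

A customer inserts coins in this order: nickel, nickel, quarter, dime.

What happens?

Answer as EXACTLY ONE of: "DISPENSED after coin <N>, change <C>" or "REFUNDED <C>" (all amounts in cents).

Price: 25¢
Coin 1 (nickel, 5¢): balance = 5¢
Coin 2 (nickel, 5¢): balance = 10¢
Coin 3 (quarter, 25¢): balance = 35¢
  → balance >= price → DISPENSE, change = 35 - 25 = 10¢

Answer: DISPENSED after coin 3, change 10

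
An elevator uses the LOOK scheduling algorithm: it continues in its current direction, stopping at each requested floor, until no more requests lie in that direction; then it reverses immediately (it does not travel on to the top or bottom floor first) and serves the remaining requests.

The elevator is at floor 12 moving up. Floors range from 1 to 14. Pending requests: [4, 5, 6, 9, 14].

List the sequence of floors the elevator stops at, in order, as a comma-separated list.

Current: 12, moving UP
Serve above first (ascending): [14]
Then reverse, serve below (descending): [9, 6, 5, 4]

Answer: 14, 9, 6, 5, 4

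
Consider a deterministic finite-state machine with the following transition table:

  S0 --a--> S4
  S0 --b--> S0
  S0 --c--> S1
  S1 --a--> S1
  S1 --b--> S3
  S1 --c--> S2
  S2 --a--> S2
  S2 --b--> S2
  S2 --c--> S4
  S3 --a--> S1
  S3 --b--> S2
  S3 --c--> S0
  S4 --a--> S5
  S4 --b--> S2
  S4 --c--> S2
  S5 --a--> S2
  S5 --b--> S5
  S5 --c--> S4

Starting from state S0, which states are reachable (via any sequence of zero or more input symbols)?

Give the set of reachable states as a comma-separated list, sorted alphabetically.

BFS from S0:
  visit S0: S0--a-->S4 (new), S0--b-->S0 (seen), S0--c-->S1 (new)
  visit S4: S4--a-->S5 (new), S4--b-->S2 (new), S4--c-->S2 (seen)
  visit S1: S1--a-->S1 (seen), S1--b-->S3 (new), S1--c-->S2 (seen)
  visit S5: S5--a-->S2 (seen), S5--b-->S5 (seen), S5--c-->S4 (seen)
  visit S2: S2--a-->S2 (seen), S2--b-->S2 (seen), S2--c-->S4 (seen)
  visit S3: S3--a-->S1 (seen), S3--b-->S2 (seen), S3--c-->S0 (seen)

Answer: S0, S1, S2, S3, S4, S5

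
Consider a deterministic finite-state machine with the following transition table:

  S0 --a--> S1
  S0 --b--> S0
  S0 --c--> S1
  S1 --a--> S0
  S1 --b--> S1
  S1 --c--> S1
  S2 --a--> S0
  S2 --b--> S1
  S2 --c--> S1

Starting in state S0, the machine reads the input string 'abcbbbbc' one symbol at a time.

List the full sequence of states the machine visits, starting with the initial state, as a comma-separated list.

Answer: S0, S1, S1, S1, S1, S1, S1, S1, S1

Derivation:
Start: S0
  read 'a': S0 --a--> S1
  read 'b': S1 --b--> S1
  read 'c': S1 --c--> S1
  read 'b': S1 --b--> S1
  read 'b': S1 --b--> S1
  read 'b': S1 --b--> S1
  read 'b': S1 --b--> S1
  read 'c': S1 --c--> S1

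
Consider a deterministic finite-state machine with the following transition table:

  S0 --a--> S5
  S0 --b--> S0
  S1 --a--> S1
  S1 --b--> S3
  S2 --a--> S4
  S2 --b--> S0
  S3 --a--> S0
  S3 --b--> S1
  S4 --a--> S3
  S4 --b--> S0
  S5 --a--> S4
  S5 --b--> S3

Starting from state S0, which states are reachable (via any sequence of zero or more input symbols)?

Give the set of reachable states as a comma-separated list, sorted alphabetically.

BFS from S0:
  visit S0: S0--a-->S5 (new), S0--b-->S0 (seen)
  visit S5: S5--a-->S4 (new), S5--b-->S3 (new)
  visit S4: S4--a-->S3 (seen), S4--b-->S0 (seen)
  visit S3: S3--a-->S0 (seen), S3--b-->S1 (new)
  visit S1: S1--a-->S1 (seen), S1--b-->S3 (seen)

Answer: S0, S1, S3, S4, S5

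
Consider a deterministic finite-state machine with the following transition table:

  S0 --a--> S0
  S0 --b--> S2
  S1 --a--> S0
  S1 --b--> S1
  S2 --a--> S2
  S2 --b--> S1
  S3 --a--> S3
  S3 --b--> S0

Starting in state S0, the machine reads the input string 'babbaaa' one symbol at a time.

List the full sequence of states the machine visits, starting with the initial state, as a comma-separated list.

Answer: S0, S2, S2, S1, S1, S0, S0, S0

Derivation:
Start: S0
  read 'b': S0 --b--> S2
  read 'a': S2 --a--> S2
  read 'b': S2 --b--> S1
  read 'b': S1 --b--> S1
  read 'a': S1 --a--> S0
  read 'a': S0 --a--> S0
  read 'a': S0 --a--> S0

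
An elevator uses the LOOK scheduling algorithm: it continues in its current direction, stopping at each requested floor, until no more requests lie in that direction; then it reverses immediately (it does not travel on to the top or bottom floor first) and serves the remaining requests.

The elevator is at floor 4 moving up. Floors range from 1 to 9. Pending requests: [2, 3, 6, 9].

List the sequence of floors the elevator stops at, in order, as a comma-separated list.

Current: 4, moving UP
Serve above first (ascending): [6, 9]
Then reverse, serve below (descending): [3, 2]

Answer: 6, 9, 3, 2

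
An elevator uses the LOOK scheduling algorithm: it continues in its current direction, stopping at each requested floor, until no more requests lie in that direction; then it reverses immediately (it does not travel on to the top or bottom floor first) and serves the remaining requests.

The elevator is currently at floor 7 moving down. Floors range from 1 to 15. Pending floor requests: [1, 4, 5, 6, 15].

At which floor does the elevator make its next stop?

Current floor: 7, direction: down
Requests above: [15]
Requests below: [1, 4, 5, 6]
Moving down and requests lie below → nearest below is max([1, 4, 5, 6]) = 6

Answer: 6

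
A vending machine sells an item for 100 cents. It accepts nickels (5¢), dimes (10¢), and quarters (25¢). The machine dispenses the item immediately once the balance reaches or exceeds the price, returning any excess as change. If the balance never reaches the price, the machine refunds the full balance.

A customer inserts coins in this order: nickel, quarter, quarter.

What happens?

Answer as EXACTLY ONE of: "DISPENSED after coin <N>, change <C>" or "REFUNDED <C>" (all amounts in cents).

Price: 100¢
Coin 1 (nickel, 5¢): balance = 5¢
Coin 2 (quarter, 25¢): balance = 30¢
Coin 3 (quarter, 25¢): balance = 55¢
All coins inserted, balance 55¢ < price 100¢ → REFUND 55¢

Answer: REFUNDED 55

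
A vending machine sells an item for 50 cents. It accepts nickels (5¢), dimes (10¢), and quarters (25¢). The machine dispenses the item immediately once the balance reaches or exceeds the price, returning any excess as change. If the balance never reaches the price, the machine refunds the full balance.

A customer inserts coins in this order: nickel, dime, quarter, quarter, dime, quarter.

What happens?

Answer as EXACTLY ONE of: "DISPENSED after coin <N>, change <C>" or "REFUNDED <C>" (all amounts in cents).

Price: 50¢
Coin 1 (nickel, 5¢): balance = 5¢
Coin 2 (dime, 10¢): balance = 15¢
Coin 3 (quarter, 25¢): balance = 40¢
Coin 4 (quarter, 25¢): balance = 65¢
  → balance >= price → DISPENSE, change = 65 - 50 = 15¢

Answer: DISPENSED after coin 4, change 15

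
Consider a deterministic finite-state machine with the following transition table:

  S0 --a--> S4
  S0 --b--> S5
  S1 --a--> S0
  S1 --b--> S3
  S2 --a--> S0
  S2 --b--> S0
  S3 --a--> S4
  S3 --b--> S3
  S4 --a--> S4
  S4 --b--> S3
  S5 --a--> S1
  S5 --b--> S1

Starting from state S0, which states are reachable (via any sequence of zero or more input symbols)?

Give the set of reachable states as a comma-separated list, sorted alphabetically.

Answer: S0, S1, S3, S4, S5

Derivation:
BFS from S0:
  visit S0: S0--a-->S4 (new), S0--b-->S5 (new)
  visit S4: S4--a-->S4 (seen), S4--b-->S3 (new)
  visit S5: S5--a-->S1 (new), S5--b-->S1 (seen)
  visit S3: S3--a-->S4 (seen), S3--b-->S3 (seen)
  visit S1: S1--a-->S0 (seen), S1--b-->S3 (seen)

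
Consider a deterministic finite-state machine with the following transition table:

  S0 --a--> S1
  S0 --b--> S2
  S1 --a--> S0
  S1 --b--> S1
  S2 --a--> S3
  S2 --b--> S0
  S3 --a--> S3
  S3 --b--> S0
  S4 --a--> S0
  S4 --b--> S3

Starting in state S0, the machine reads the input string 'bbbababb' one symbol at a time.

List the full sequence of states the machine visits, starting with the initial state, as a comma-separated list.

Start: S0
  read 'b': S0 --b--> S2
  read 'b': S2 --b--> S0
  read 'b': S0 --b--> S2
  read 'a': S2 --a--> S3
  read 'b': S3 --b--> S0
  read 'a': S0 --a--> S1
  read 'b': S1 --b--> S1
  read 'b': S1 --b--> S1

Answer: S0, S2, S0, S2, S3, S0, S1, S1, S1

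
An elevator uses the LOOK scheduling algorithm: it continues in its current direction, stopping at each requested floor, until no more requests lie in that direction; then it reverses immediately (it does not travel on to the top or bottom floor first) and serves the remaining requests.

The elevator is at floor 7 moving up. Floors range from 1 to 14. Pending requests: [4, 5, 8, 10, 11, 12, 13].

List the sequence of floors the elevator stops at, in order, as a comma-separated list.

Answer: 8, 10, 11, 12, 13, 5, 4

Derivation:
Current: 7, moving UP
Serve above first (ascending): [8, 10, 11, 12, 13]
Then reverse, serve below (descending): [5, 4]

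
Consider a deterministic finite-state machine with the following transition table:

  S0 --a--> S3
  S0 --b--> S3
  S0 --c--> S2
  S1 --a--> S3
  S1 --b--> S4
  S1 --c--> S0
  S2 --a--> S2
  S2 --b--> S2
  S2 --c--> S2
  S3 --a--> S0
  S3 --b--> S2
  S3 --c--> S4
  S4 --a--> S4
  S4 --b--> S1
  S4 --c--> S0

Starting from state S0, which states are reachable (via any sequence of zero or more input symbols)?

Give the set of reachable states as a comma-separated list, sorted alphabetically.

Answer: S0, S1, S2, S3, S4

Derivation:
BFS from S0:
  visit S0: S0--a-->S3 (new), S0--b-->S3 (seen), S0--c-->S2 (new)
  visit S3: S3--a-->S0 (seen), S3--b-->S2 (seen), S3--c-->S4 (new)
  visit S2: S2--a-->S2 (seen), S2--b-->S2 (seen), S2--c-->S2 (seen)
  visit S4: S4--a-->S4 (seen), S4--b-->S1 (new), S4--c-->S0 (seen)
  visit S1: S1--a-->S3 (seen), S1--b-->S4 (seen), S1--c-->S0 (seen)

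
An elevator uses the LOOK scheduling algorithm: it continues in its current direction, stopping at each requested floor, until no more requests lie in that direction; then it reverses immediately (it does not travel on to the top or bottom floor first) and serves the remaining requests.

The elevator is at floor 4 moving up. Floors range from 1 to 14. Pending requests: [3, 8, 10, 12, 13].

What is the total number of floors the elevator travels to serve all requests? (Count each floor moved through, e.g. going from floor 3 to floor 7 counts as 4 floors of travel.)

Start at floor 4 moving up, LOOK stop order: [8, 10, 12, 13, 3]
  4 → 8: |8-4| = 4, total = 4
  8 → 10: |10-8| = 2, total = 6
  10 → 12: |12-10| = 2, total = 8
  12 → 13: |13-12| = 1, total = 9
  13 → 3: |3-13| = 10, total = 19

Answer: 19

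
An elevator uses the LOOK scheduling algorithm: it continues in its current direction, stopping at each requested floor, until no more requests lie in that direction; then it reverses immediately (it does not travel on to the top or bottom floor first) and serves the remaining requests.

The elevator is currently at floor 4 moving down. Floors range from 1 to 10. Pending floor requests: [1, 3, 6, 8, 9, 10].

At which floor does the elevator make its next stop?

Answer: 3

Derivation:
Current floor: 4, direction: down
Requests above: [6, 8, 9, 10]
Requests below: [1, 3]
Moving down and requests lie below → nearest below is max([1, 3]) = 3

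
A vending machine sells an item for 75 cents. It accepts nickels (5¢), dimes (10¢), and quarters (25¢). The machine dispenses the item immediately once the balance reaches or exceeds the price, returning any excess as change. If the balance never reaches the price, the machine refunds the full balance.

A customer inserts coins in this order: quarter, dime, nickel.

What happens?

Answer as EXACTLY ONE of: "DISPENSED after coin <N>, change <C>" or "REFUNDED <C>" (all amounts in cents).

Price: 75¢
Coin 1 (quarter, 25¢): balance = 25¢
Coin 2 (dime, 10¢): balance = 35¢
Coin 3 (nickel, 5¢): balance = 40¢
All coins inserted, balance 40¢ < price 75¢ → REFUND 40¢

Answer: REFUNDED 40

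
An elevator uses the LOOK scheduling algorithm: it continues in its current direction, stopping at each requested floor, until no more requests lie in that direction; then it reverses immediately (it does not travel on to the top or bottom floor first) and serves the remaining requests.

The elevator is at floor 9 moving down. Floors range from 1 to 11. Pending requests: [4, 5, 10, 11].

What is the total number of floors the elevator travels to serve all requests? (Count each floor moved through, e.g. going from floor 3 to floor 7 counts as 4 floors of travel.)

Start at floor 9 moving down, LOOK stop order: [5, 4, 10, 11]
  9 → 5: |5-9| = 4, total = 4
  5 → 4: |4-5| = 1, total = 5
  4 → 10: |10-4| = 6, total = 11
  10 → 11: |11-10| = 1, total = 12

Answer: 12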